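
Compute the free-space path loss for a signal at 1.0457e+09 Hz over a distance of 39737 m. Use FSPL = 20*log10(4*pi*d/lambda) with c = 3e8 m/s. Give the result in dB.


lambda = c / f = 3.0000e+08 / 1.0457e+09 = 0.2868892 m
FSPL = 20 * log10(4*pi*39737/0.2868892) = 124.8 dB

124.8 dB


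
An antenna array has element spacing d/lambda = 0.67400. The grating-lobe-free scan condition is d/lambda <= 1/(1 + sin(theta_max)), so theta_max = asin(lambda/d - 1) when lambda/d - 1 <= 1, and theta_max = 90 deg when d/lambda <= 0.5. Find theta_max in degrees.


lambda/d - 1 = 1/0.67400 - 1 = 0.4836795
theta_max = asin(0.4836795) = 28.93 deg

28.93 deg


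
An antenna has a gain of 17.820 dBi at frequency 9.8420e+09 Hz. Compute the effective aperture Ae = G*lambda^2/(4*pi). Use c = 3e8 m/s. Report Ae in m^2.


lambda = c / f = 3.0000e+08 / 9.8420e+09 = 0.03048161 m
G_linear = 10^(17.820/10) = 60.53409
Ae = G_linear * lambda^2 / (4*pi) = 60.53409 * 0.03048161^2 / (4*pi) = 4.476e-03 m^2

4.476e-03 m^2


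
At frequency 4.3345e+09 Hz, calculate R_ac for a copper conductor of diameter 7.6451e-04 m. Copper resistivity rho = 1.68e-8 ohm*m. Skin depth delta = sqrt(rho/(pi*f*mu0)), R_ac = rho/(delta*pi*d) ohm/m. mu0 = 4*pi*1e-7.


delta = sqrt(1.68e-8 / (pi * 4.3345e+09 * 4*pi*1e-7)) = 9.908440e-07 m
R_ac = 1.68e-8 / (9.908440e-07 * pi * 7.6451e-04) = 7.059 ohm/m

7.059 ohm/m


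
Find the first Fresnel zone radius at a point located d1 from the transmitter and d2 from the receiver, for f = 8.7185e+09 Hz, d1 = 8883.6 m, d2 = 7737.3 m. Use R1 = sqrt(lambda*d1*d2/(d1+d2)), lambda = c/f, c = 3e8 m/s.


lambda = c / f = 3.0000e+08 / 8.7185e+09 = 0.03440959 m
R1 = sqrt(0.03440959 * 8883.6 * 7737.3 / (8883.6 + 7737.3)) = 11.93 m

11.93 m


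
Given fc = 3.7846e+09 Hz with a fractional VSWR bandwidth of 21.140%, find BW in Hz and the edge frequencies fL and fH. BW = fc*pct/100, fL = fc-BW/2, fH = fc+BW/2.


BW = 3.7846e+09 * 21.140/100 = 8.000644e+08 Hz
fL = 3.7846e+09 - 8.000644e+08/2 = 3.385e+09 Hz
fH = 3.7846e+09 + 8.000644e+08/2 = 4.185e+09 Hz

BW=8.001e+08 Hz, fL=3.385e+09 Hz, fH=4.185e+09 Hz


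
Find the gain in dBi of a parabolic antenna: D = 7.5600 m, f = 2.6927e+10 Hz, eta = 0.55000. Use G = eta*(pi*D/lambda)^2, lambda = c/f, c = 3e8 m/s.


lambda = c / f = 3.0000e+08 / 2.6927e+10 = 0.01114123 m
G_linear = 0.55000 * (pi * 7.5600 / 0.01114123)^2 = 2.499423e+06
G_dBi = 10 * log10(2.499423e+06) = 63.98 dBi

63.98 dBi


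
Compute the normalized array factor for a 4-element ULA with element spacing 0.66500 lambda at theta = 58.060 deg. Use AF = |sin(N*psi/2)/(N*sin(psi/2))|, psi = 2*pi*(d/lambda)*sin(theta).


psi = 2*pi*0.66500*sin(58.060 deg) = 3.545732 rad
AF = |sin(4*3.545732/2) / (4*sin(3.545732/2))| = 0.1845

0.1845


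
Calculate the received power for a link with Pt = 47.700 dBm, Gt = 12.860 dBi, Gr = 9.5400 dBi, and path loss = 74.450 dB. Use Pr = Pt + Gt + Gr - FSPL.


Pr = 47.700 + 12.860 + 9.5400 - 74.450 = -4.35 dBm

-4.35 dBm


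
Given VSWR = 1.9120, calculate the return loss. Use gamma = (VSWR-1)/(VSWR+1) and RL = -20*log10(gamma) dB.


gamma = (1.9120 - 1) / (1.9120 + 1) = 0.3131868
RL = -20 * log10(0.3131868) = 10.08 dB

10.08 dB


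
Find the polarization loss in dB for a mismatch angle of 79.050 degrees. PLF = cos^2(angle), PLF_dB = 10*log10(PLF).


PLF_linear = cos^2(79.050 deg) = 0.03608187
PLF_dB = 10 * log10(0.03608187) = -14.43 dB

-14.43 dB


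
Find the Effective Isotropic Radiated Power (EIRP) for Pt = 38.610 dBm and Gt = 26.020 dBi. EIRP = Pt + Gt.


EIRP = Pt + Gt = 38.610 + 26.020 = 64.63 dBm

64.63 dBm


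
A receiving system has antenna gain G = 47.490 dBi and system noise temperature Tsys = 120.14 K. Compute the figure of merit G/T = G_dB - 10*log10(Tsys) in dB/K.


G/T = 47.490 - 10*log10(120.14) = 47.490 - 20.79688 = 26.69 dB/K

26.69 dB/K


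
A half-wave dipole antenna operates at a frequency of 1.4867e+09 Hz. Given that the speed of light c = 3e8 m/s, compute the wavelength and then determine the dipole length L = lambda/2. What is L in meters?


lambda = c / f = 3.0000e+08 / 1.4867e+09 = 0.2017892 m
L = lambda / 2 = 0.2017892 / 2 = 0.1009 m

0.1009 m


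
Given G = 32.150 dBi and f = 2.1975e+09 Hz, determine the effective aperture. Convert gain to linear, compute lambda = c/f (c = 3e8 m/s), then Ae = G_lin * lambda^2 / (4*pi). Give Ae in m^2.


lambda = c / f = 3.0000e+08 / 2.1975e+09 = 0.1365188 m
G_linear = 10^(32.150/10) = 1640.590
Ae = G_linear * lambda^2 / (4*pi) = 1640.590 * 0.1365188^2 / (4*pi) = 2.433 m^2

2.433 m^2


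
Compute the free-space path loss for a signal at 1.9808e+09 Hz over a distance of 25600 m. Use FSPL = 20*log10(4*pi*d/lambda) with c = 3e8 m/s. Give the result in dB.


lambda = c / f = 3.0000e+08 / 1.9808e+09 = 0.1514540 m
FSPL = 20 * log10(4*pi*25600/0.1514540) = 126.5 dB

126.5 dB


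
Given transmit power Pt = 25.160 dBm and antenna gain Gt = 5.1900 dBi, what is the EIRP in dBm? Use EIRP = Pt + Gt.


EIRP = Pt + Gt = 25.160 + 5.1900 = 30.35 dBm

30.35 dBm


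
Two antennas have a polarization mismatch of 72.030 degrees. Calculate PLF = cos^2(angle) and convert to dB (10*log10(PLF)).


PLF_linear = cos^2(72.030 deg) = 0.09518396
PLF_dB = 10 * log10(0.09518396) = -10.21 dB

-10.21 dB


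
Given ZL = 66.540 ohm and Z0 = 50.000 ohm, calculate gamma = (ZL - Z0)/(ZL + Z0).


gamma = (66.540 - 50.000) / (66.540 + 50.000) = 0.1419

0.1419


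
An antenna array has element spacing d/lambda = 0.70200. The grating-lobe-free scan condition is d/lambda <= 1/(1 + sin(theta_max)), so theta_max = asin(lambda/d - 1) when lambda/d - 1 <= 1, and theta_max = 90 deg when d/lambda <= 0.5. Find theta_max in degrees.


lambda/d - 1 = 1/0.70200 - 1 = 0.4245014
theta_max = asin(0.4245014) = 25.12 deg

25.12 deg


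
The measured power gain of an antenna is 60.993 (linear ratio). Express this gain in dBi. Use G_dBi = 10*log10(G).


G_dBi = 10 * log10(60.993) = 17.85 dBi

17.85 dBi


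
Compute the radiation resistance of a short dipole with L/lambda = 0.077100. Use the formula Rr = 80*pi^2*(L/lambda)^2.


Rr = 80 * pi^2 * (0.077100)^2 = 80 * 9.869604 * 5.944410e-03 = 4.694 ohm

4.694 ohm


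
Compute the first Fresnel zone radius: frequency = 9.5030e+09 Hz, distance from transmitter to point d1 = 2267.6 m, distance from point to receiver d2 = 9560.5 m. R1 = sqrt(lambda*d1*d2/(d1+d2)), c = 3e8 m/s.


lambda = c / f = 3.0000e+08 / 9.5030e+09 = 0.03156898 m
R1 = sqrt(0.03156898 * 2267.6 * 9560.5 / (2267.6 + 9560.5)) = 7.607 m

7.607 m


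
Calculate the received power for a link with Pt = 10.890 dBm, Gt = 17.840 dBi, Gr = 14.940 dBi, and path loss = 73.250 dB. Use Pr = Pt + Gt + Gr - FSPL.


Pr = 10.890 + 17.840 + 14.940 - 73.250 = -29.58 dBm

-29.58 dBm


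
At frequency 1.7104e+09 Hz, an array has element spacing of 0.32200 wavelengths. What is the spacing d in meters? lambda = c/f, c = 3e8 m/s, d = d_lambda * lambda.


lambda = c / f = 3.0000e+08 / 1.7104e+09 = 0.1753976 m
d = 0.32200 * 0.1753976 = 0.05648 m

0.05648 m


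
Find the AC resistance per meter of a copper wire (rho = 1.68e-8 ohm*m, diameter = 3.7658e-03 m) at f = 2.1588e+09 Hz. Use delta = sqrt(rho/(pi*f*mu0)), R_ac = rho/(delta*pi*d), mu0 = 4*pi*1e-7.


delta = sqrt(1.68e-8 / (pi * 2.1588e+09 * 4*pi*1e-7)) = 1.404005e-06 m
R_ac = 1.68e-8 / (1.404005e-06 * pi * 3.7658e-03) = 1.011 ohm/m

1.011 ohm/m


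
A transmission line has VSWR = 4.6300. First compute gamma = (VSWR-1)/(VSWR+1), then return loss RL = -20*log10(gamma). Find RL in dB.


gamma = (4.6300 - 1) / (4.6300 + 1) = 0.6447602
RL = -20 * log10(0.6447602) = 3.812 dB

3.812 dB


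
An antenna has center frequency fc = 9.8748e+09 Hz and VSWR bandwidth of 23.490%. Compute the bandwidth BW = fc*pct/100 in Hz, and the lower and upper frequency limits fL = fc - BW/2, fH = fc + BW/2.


BW = 9.8748e+09 * 23.490/100 = 2.319591e+09 Hz
fL = 9.8748e+09 - 2.319591e+09/2 = 8.715e+09 Hz
fH = 9.8748e+09 + 2.319591e+09/2 = 1.103e+10 Hz

BW=2.320e+09 Hz, fL=8.715e+09 Hz, fH=1.103e+10 Hz


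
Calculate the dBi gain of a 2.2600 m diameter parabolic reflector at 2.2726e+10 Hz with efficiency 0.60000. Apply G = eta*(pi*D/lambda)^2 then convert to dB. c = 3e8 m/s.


lambda = c / f = 3.0000e+08 / 2.2726e+10 = 0.01320074 m
G_linear = 0.60000 * (pi * 2.2600 / 0.01320074)^2 = 173568.7
G_dBi = 10 * log10(173568.7) = 52.39 dBi

52.39 dBi


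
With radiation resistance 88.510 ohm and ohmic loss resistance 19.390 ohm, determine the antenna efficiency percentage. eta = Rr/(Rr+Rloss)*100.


eta = 88.510 / (88.510 + 19.390) * 100 = 82.03%

82.03%


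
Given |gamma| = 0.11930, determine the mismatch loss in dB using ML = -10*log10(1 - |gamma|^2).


ML = -10 * log10(1 - 0.11930^2) = -10 * log10(0.98576751) = 0.06225 dB

0.06225 dB


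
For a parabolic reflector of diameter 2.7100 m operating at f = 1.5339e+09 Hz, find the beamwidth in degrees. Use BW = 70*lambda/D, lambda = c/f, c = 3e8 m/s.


lambda = c / f = 3.0000e+08 / 1.5339e+09 = 0.1955799 m
BW = 70 * 0.1955799 / 2.7100 = 5.052 deg

5.052 deg


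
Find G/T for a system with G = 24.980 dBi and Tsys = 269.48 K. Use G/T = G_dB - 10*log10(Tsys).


G/T = 24.980 - 10*log10(269.48) = 24.980 - 24.30527 = 0.6747 dB/K

0.6747 dB/K


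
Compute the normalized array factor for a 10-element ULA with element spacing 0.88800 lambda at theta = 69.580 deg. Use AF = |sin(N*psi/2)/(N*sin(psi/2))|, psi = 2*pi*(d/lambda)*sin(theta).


psi = 2*pi*0.88800*sin(69.580 deg) = 5.228856 rad
AF = |sin(10*5.228856/2) / (10*sin(5.228856/2))| = 0.1685

0.1685


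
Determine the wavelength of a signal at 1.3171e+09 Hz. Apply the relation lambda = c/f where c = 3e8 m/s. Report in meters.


lambda = c / f = 3.0000e+08 / 1.3171e+09 = 0.2278 m

0.2278 m


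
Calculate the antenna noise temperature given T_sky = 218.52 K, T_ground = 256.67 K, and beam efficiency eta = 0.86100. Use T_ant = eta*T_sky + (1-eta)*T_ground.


T_ant = 0.86100 * 218.52 + (1 - 0.86100) * 256.67 = 223.8 K

223.8 K


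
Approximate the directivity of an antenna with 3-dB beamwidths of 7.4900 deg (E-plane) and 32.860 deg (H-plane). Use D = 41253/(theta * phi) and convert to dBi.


D_linear = 41253 / (7.4900 * 32.860) = 167.6124
D_dBi = 10 * log10(167.6124) = 22.24 dBi

22.24 dBi


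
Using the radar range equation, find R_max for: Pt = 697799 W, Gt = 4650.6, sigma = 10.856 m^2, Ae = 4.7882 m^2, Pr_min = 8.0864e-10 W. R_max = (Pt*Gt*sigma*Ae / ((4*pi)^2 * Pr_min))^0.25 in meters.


R^4 = 697799*4650.6*10.856*4.7882 / ((4*pi)^2 * 8.0864e-10) = 1.321011e+18
R_max = 1.321011e+18^0.25 = 33902 m

33902 m


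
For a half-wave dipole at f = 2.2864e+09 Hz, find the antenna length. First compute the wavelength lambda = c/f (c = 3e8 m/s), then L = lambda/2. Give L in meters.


lambda = c / f = 3.0000e+08 / 2.2864e+09 = 0.1312106 m
L = lambda / 2 = 0.1312106 / 2 = 0.06561 m

0.06561 m


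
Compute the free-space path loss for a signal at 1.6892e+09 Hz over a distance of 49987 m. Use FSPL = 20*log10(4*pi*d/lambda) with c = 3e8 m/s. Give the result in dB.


lambda = c / f = 3.0000e+08 / 1.6892e+09 = 0.1775989 m
FSPL = 20 * log10(4*pi*49987/0.1775989) = 131.0 dB

131.0 dB


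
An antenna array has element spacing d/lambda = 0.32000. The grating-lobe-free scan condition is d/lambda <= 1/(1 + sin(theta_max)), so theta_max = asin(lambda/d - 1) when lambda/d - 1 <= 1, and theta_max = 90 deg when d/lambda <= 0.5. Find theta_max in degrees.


lambda/d - 1 = 1/0.32000 - 1 = 2.125000 >= 1
d/lambda <= 0.5, so the array can scan to endfire without grating lobes: theta_max = 90 deg

90 deg


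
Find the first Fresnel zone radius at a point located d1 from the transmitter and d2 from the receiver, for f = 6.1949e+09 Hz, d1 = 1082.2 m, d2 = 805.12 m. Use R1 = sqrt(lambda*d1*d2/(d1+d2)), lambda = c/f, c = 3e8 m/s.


lambda = c / f = 3.0000e+08 / 6.1949e+09 = 0.04842693 m
R1 = sqrt(0.04842693 * 1082.2 * 805.12 / (1082.2 + 805.12)) = 4.728 m

4.728 m


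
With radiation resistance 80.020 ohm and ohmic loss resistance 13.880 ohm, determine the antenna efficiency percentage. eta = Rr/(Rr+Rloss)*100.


eta = 80.020 / (80.020 + 13.880) * 100 = 85.22%

85.22%


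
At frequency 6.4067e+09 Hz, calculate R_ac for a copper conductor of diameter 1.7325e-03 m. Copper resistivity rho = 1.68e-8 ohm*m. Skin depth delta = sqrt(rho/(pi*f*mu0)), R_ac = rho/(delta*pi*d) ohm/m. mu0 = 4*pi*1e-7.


delta = sqrt(1.68e-8 / (pi * 6.4067e+09 * 4*pi*1e-7)) = 8.149999e-07 m
R_ac = 1.68e-8 / (8.149999e-07 * pi * 1.7325e-03) = 3.787 ohm/m

3.787 ohm/m


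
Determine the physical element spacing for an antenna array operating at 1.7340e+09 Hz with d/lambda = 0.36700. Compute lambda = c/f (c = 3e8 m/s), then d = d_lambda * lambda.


lambda = c / f = 3.0000e+08 / 1.7340e+09 = 0.1730104 m
d = 0.36700 * 0.1730104 = 0.06349 m

0.06349 m


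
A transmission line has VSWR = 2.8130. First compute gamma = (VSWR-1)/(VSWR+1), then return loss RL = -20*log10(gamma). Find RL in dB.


gamma = (2.8130 - 1) / (2.8130 + 1) = 0.4754786
RL = -20 * log10(0.4754786) = 6.457 dB

6.457 dB


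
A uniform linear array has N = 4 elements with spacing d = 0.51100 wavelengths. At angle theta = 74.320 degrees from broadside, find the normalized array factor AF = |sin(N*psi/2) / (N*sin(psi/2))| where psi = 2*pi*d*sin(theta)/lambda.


psi = 2*pi*0.51100*sin(74.320 deg) = 3.091225 rad
AF = |sin(4*3.091225/2) / (4*sin(3.091225/2))| = 0.02515

0.02515


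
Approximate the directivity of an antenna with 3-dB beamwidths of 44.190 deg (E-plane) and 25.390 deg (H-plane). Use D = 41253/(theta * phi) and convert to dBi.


D_linear = 41253 / (44.190 * 25.390) = 36.76790
D_dBi = 10 * log10(36.76790) = 15.65 dBi

15.65 dBi


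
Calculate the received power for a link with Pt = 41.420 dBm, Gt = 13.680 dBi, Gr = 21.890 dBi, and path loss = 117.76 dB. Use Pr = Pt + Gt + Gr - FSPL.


Pr = 41.420 + 13.680 + 21.890 - 117.76 = -40.77 dBm

-40.77 dBm


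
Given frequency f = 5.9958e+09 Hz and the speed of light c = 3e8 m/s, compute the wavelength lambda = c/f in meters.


lambda = c / f = 3.0000e+08 / 5.9958e+09 = 0.05004 m

0.05004 m


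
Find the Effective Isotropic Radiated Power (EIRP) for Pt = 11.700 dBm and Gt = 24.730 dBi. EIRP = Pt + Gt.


EIRP = Pt + Gt = 11.700 + 24.730 = 36.43 dBm

36.43 dBm


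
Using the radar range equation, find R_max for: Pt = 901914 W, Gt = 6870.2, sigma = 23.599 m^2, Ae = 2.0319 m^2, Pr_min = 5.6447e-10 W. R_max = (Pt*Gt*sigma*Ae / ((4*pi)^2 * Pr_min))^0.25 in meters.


R^4 = 901914*6870.2*23.599*2.0319 / ((4*pi)^2 * 5.6447e-10) = 3.333265e+18
R_max = 3.333265e+18^0.25 = 42728 m

42728 m


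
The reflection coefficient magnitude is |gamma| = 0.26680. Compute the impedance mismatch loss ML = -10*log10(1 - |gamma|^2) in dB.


ML = -10 * log10(1 - 0.26680^2) = -10 * log10(0.92881776) = 0.3207 dB

0.3207 dB


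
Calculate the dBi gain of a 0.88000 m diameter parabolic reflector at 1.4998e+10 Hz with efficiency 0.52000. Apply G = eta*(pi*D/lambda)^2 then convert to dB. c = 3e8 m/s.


lambda = c / f = 3.0000e+08 / 1.4998e+10 = 0.02000267 m
G_linear = 0.52000 * (pi * 0.88000 / 0.02000267)^2 = 9933.276
G_dBi = 10 * log10(9933.276) = 39.97 dBi

39.97 dBi


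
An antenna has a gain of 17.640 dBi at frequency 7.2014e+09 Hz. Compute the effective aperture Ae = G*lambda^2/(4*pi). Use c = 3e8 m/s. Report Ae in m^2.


lambda = c / f = 3.0000e+08 / 7.2014e+09 = 0.04165857 m
G_linear = 10^(17.640/10) = 58.07644
Ae = G_linear * lambda^2 / (4*pi) = 58.07644 * 0.04165857^2 / (4*pi) = 8.020e-03 m^2

8.020e-03 m^2


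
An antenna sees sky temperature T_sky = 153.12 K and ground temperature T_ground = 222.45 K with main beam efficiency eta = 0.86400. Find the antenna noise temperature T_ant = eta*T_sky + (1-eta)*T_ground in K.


T_ant = 0.86400 * 153.12 + (1 - 0.86400) * 222.45 = 162.5 K

162.5 K


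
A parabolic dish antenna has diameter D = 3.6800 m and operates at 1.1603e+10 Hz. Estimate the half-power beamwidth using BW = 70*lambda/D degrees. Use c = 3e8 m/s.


lambda = c / f = 3.0000e+08 / 1.1603e+10 = 0.02585538 m
BW = 70 * 0.02585538 / 3.6800 = 0.4918 deg

0.4918 deg


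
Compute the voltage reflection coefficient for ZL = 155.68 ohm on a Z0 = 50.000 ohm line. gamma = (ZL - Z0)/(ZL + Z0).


gamma = (155.68 - 50.000) / (155.68 + 50.000) = 0.5138

0.5138


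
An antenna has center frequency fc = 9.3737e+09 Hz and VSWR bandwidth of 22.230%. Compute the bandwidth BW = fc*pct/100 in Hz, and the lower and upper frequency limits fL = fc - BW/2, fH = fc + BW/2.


BW = 9.3737e+09 * 22.230/100 = 2.083774e+09 Hz
fL = 9.3737e+09 - 2.083774e+09/2 = 8.332e+09 Hz
fH = 9.3737e+09 + 2.083774e+09/2 = 1.042e+10 Hz

BW=2.084e+09 Hz, fL=8.332e+09 Hz, fH=1.042e+10 Hz


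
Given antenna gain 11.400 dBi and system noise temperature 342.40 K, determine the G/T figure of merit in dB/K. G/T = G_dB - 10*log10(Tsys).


G/T = 11.400 - 10*log10(342.40) = 11.400 - 25.34534 = -13.95 dB/K

-13.95 dB/K


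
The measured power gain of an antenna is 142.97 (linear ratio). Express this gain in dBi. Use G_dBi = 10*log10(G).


G_dBi = 10 * log10(142.97) = 21.55 dBi

21.55 dBi


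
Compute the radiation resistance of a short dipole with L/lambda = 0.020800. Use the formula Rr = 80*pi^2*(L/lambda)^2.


Rr = 80 * pi^2 * (0.020800)^2 = 80 * 9.869604 * 4.326400e-04 = 0.3416 ohm

0.3416 ohm


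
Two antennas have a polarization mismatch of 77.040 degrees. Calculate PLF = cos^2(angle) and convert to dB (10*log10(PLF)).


PLF_linear = cos^2(77.040 deg) = 0.05029737
PLF_dB = 10 * log10(0.05029737) = -12.98 dB

-12.98 dB


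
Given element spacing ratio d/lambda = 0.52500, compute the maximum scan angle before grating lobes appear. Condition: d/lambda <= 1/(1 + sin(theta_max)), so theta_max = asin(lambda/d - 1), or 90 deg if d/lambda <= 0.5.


lambda/d - 1 = 1/0.52500 - 1 = 0.9047619
theta_max = asin(0.9047619) = 64.79 deg

64.79 deg


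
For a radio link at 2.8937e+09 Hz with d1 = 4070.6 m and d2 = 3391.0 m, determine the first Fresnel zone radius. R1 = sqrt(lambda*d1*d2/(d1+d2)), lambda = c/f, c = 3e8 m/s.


lambda = c / f = 3.0000e+08 / 2.8937e+09 = 0.1036735 m
R1 = sqrt(0.1036735 * 4070.6 * 3391.0 / (4070.6 + 3391.0)) = 13.85 m

13.85 m


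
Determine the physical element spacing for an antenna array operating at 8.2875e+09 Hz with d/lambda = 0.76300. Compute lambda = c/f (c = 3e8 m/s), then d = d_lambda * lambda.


lambda = c / f = 3.0000e+08 / 8.2875e+09 = 0.03619910 m
d = 0.76300 * 0.03619910 = 0.02762 m

0.02762 m


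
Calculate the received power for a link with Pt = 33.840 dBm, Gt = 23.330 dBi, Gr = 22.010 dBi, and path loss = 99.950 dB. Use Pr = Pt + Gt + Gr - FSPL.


Pr = 33.840 + 23.330 + 22.010 - 99.950 = -20.77 dBm

-20.77 dBm


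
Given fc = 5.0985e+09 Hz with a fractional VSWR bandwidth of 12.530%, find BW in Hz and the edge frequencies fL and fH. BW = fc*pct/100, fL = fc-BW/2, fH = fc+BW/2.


BW = 5.0985e+09 * 12.530/100 = 6.388420e+08 Hz
fL = 5.0985e+09 - 6.388420e+08/2 = 4.779e+09 Hz
fH = 5.0985e+09 + 6.388420e+08/2 = 5.418e+09 Hz

BW=6.388e+08 Hz, fL=4.779e+09 Hz, fH=5.418e+09 Hz


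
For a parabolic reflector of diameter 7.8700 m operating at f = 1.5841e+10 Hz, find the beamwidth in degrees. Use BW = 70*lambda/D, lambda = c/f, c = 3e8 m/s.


lambda = c / f = 3.0000e+08 / 1.5841e+10 = 0.01893820 m
BW = 70 * 0.01893820 / 7.8700 = 0.1684 deg

0.1684 deg


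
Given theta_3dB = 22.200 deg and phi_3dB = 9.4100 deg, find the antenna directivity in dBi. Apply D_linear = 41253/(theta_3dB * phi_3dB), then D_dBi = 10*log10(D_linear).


D_linear = 41253 / (22.200 * 9.4100) = 197.4754
D_dBi = 10 * log10(197.4754) = 22.96 dBi

22.96 dBi


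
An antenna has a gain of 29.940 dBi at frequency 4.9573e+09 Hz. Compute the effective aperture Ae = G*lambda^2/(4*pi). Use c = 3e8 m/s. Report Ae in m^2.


lambda = c / f = 3.0000e+08 / 4.9573e+09 = 0.06051681 m
G_linear = 10^(29.940/10) = 986.2795
Ae = G_linear * lambda^2 / (4*pi) = 986.2795 * 0.06051681^2 / (4*pi) = 0.2874 m^2

0.2874 m^2


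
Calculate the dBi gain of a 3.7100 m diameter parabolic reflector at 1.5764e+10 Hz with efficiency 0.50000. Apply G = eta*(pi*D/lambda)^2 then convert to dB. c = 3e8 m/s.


lambda = c / f = 3.0000e+08 / 1.5764e+10 = 0.01903070 m
G_linear = 0.50000 * (pi * 3.7100 / 0.01903070)^2 = 187546.1
G_dBi = 10 * log10(187546.1) = 52.73 dBi

52.73 dBi


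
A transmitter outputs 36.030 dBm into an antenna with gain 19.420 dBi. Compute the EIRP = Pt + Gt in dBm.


EIRP = Pt + Gt = 36.030 + 19.420 = 55.45 dBm

55.45 dBm


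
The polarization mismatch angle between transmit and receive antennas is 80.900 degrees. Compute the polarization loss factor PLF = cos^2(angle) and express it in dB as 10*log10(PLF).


PLF_linear = cos^2(80.900 deg) = 0.02501397
PLF_dB = 10 * log10(0.02501397) = -16.02 dB

-16.02 dB


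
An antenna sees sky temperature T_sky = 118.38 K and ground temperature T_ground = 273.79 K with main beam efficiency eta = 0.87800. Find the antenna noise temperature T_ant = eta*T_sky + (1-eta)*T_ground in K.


T_ant = 0.87800 * 118.38 + (1 - 0.87800) * 273.79 = 137.3 K

137.3 K


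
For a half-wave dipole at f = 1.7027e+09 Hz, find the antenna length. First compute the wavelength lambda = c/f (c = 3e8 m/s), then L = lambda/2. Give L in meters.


lambda = c / f = 3.0000e+08 / 1.7027e+09 = 0.1761908 m
L = lambda / 2 = 0.1761908 / 2 = 0.08810 m

0.08810 m


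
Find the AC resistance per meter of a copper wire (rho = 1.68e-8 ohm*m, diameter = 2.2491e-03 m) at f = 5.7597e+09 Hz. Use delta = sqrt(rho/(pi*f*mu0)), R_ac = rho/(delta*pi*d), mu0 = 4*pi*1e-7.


delta = sqrt(1.68e-8 / (pi * 5.7597e+09 * 4*pi*1e-7)) = 8.595573e-07 m
R_ac = 1.68e-8 / (8.595573e-07 * pi * 2.2491e-03) = 2.766 ohm/m

2.766 ohm/m


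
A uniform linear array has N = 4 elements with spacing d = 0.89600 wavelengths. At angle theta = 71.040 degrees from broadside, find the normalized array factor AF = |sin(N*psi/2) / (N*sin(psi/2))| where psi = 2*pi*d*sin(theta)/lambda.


psi = 2*pi*0.89600*sin(71.040 deg) = 5.324296 rad
AF = |sin(4*5.324296/2) / (4*sin(5.324296/2))| = 0.5097

0.5097


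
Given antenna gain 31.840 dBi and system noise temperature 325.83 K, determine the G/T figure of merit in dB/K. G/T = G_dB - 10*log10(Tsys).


G/T = 31.840 - 10*log10(325.83) = 31.840 - 25.12991 = 6.710 dB/K

6.710 dB/K


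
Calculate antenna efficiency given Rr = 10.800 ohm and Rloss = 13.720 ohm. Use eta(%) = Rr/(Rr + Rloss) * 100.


eta = 10.800 / (10.800 + 13.720) * 100 = 44.05%

44.05%


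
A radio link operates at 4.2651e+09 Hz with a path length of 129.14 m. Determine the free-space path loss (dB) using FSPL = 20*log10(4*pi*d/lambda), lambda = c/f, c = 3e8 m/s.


lambda = c / f = 3.0000e+08 / 4.2651e+09 = 0.07033833 m
FSPL = 20 * log10(4*pi*129.14/0.07033833) = 87.26 dB

87.26 dB


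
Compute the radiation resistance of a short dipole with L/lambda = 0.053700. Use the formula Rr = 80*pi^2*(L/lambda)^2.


Rr = 80 * pi^2 * (0.053700)^2 = 80 * 9.869604 * 2.883690e-03 = 2.277 ohm

2.277 ohm


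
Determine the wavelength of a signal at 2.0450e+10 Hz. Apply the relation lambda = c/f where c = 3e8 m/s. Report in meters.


lambda = c / f = 3.0000e+08 / 2.0450e+10 = 0.01467 m

0.01467 m


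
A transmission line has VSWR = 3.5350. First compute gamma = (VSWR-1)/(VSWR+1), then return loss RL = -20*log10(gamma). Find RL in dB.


gamma = (3.5350 - 1) / (3.5350 + 1) = 0.5589857
RL = -20 * log10(0.5589857) = 5.052 dB

5.052 dB


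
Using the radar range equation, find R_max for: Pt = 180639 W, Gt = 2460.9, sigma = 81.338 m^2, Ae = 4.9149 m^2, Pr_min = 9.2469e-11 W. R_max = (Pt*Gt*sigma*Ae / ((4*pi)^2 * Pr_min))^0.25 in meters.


R^4 = 180639*2460.9*81.338*4.9149 / ((4*pi)^2 * 9.2469e-11) = 1.217020e+19
R_max = 1.217020e+19^0.25 = 59064 m

59064 m


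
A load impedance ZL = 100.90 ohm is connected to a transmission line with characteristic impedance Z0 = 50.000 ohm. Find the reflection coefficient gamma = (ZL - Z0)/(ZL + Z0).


gamma = (100.90 - 50.000) / (100.90 + 50.000) = 0.3373

0.3373


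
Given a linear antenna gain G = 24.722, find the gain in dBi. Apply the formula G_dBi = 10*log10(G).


G_dBi = 10 * log10(24.722) = 13.93 dBi

13.93 dBi


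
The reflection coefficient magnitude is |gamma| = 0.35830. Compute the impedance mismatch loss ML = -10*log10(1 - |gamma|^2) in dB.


ML = -10 * log10(1 - 0.35830^2) = -10 * log10(0.87162111) = 0.5967 dB

0.5967 dB


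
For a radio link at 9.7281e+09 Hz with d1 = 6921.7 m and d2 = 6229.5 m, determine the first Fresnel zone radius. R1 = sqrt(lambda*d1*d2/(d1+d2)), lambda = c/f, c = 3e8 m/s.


lambda = c / f = 3.0000e+08 / 9.7281e+09 = 0.03083850 m
R1 = sqrt(0.03083850 * 6921.7 * 6229.5 / (6921.7 + 6229.5)) = 10.06 m

10.06 m


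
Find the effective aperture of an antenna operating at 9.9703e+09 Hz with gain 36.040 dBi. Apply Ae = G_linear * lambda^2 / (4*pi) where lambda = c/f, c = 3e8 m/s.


lambda = c / f = 3.0000e+08 / 9.9703e+09 = 0.03008937 m
G_linear = 10^(36.040/10) = 4017.908
Ae = G_linear * lambda^2 / (4*pi) = 4017.908 * 0.03008937^2 / (4*pi) = 0.2895 m^2

0.2895 m^2


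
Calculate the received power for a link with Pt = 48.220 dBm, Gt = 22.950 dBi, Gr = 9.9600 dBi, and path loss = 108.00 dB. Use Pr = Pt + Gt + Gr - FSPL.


Pr = 48.220 + 22.950 + 9.9600 - 108.00 = -26.87 dBm

-26.87 dBm


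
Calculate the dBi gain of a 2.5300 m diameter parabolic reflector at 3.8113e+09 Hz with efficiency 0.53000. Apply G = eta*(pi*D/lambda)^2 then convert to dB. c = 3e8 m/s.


lambda = c / f = 3.0000e+08 / 3.8113e+09 = 0.07871330 m
G_linear = 0.53000 * (pi * 2.5300 / 0.07871330)^2 = 5404.063
G_dBi = 10 * log10(5404.063) = 37.33 dBi

37.33 dBi


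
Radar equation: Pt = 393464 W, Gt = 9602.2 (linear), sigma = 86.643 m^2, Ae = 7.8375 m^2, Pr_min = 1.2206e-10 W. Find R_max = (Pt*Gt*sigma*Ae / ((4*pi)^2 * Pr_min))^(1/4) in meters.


R^4 = 393464*9602.2*86.643*7.8375 / ((4*pi)^2 * 1.2206e-10) = 1.331048e+20
R_max = 1.331048e+20^0.25 = 107411 m

107411 m


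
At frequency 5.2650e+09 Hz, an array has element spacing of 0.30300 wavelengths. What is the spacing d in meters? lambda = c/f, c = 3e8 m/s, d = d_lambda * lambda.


lambda = c / f = 3.0000e+08 / 5.2650e+09 = 0.05698006 m
d = 0.30300 * 0.05698006 = 0.01726 m

0.01726 m


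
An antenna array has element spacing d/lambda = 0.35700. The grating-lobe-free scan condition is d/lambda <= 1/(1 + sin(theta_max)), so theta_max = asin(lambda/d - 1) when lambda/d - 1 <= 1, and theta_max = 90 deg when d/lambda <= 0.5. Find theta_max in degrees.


lambda/d - 1 = 1/0.35700 - 1 = 1.801120 >= 1
d/lambda <= 0.5, so the array can scan to endfire without grating lobes: theta_max = 90 deg

90 deg


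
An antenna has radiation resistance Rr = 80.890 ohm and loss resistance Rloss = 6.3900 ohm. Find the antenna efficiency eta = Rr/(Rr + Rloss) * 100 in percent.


eta = 80.890 / (80.890 + 6.3900) * 100 = 92.68%

92.68%


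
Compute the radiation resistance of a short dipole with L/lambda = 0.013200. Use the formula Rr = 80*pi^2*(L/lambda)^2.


Rr = 80 * pi^2 * (0.013200)^2 = 80 * 9.869604 * 1.742400e-04 = 0.1376 ohm

0.1376 ohm


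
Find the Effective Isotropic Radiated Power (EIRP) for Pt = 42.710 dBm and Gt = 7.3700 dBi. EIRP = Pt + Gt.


EIRP = Pt + Gt = 42.710 + 7.3700 = 50.08 dBm

50.08 dBm


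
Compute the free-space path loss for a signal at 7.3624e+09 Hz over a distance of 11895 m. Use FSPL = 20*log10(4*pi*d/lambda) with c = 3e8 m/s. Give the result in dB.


lambda = c / f = 3.0000e+08 / 7.3624e+09 = 0.04074758 m
FSPL = 20 * log10(4*pi*11895/0.04074758) = 131.3 dB

131.3 dB


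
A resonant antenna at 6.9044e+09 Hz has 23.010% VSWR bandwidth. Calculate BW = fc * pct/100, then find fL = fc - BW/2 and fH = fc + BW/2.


BW = 6.9044e+09 * 23.010/100 = 1.588702e+09 Hz
fL = 6.9044e+09 - 1.588702e+09/2 = 6.110e+09 Hz
fH = 6.9044e+09 + 1.588702e+09/2 = 7.699e+09 Hz

BW=1.589e+09 Hz, fL=6.110e+09 Hz, fH=7.699e+09 Hz


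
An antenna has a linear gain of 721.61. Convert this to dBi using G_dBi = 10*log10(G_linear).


G_dBi = 10 * log10(721.61) = 28.58 dBi

28.58 dBi


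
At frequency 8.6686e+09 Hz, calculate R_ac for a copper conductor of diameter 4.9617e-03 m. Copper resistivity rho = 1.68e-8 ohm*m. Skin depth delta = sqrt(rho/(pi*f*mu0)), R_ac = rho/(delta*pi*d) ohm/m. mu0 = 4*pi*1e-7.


delta = sqrt(1.68e-8 / (pi * 8.6686e+09 * 4*pi*1e-7)) = 7.006487e-07 m
R_ac = 1.68e-8 / (7.006487e-07 * pi * 4.9617e-03) = 1.538 ohm/m

1.538 ohm/m


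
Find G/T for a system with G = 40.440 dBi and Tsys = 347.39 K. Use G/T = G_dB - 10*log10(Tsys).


G/T = 40.440 - 10*log10(347.39) = 40.440 - 25.40817 = 15.03 dB/K

15.03 dB/K


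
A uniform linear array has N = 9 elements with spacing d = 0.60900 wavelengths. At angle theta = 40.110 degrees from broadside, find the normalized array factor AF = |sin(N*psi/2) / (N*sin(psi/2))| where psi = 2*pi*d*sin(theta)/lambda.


psi = 2*pi*0.60900*sin(40.110 deg) = 2.465224 rad
AF = |sin(9*2.465224/2) / (9*sin(2.465224/2))| = 0.1172

0.1172


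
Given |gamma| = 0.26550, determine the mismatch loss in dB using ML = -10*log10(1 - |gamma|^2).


ML = -10 * log10(1 - 0.26550^2) = -10 * log10(0.92950975) = 0.3175 dB

0.3175 dB


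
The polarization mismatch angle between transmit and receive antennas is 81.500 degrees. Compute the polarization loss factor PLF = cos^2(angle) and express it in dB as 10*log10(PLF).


PLF_linear = cos^2(81.500 deg) = 0.02184762
PLF_dB = 10 * log10(0.02184762) = -16.61 dB

-16.61 dB


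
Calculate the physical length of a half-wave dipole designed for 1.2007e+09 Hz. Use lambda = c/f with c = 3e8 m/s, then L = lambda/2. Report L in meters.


lambda = c / f = 3.0000e+08 / 1.2007e+09 = 0.2498543 m
L = lambda / 2 = 0.2498543 / 2 = 0.1249 m

0.1249 m


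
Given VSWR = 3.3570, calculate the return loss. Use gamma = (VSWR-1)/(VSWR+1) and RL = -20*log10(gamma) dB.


gamma = (3.3570 - 1) / (3.3570 + 1) = 0.5409686
RL = -20 * log10(0.5409686) = 5.337 dB

5.337 dB


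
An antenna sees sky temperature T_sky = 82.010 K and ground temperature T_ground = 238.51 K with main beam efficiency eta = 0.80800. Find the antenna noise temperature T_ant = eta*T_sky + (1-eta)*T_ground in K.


T_ant = 0.80800 * 82.010 + (1 - 0.80800) * 238.51 = 112.1 K

112.1 K


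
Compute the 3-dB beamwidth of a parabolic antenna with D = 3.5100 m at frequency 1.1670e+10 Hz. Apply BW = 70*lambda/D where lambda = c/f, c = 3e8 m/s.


lambda = c / f = 3.0000e+08 / 1.1670e+10 = 0.02570694 m
BW = 70 * 0.02570694 / 3.5100 = 0.5127 deg

0.5127 deg


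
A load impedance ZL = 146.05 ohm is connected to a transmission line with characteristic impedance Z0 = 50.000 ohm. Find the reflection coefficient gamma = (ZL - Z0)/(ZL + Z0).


gamma = (146.05 - 50.000) / (146.05 + 50.000) = 0.4899

0.4899


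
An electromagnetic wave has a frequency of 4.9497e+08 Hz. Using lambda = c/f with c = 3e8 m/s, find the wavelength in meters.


lambda = c / f = 3.0000e+08 / 4.9497e+08 = 0.6061 m

0.6061 m


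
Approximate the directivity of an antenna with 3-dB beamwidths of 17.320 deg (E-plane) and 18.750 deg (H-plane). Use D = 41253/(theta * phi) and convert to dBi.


D_linear = 41253 / (17.320 * 18.750) = 127.0300
D_dBi = 10 * log10(127.0300) = 21.04 dBi

21.04 dBi


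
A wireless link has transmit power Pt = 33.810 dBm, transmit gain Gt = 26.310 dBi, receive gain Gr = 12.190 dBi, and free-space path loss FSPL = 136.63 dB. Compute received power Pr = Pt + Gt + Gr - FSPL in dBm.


Pr = 33.810 + 26.310 + 12.190 - 136.63 = -64.32 dBm

-64.32 dBm


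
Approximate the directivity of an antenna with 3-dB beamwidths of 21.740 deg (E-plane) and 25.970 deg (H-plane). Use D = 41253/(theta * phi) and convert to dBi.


D_linear = 41253 / (21.740 * 25.970) = 73.06747
D_dBi = 10 * log10(73.06747) = 18.64 dBi

18.64 dBi


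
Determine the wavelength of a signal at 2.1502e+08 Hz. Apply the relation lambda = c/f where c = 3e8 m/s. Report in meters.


lambda = c / f = 3.0000e+08 / 2.1502e+08 = 1.395 m

1.395 m


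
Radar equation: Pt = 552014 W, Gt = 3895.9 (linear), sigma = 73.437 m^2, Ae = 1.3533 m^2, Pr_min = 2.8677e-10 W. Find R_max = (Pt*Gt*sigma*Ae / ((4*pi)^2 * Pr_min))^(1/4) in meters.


R^4 = 552014*3895.9*73.437*1.3533 / ((4*pi)^2 * 2.8677e-10) = 4.719690e+18
R_max = 4.719690e+18^0.25 = 46610 m

46610 m


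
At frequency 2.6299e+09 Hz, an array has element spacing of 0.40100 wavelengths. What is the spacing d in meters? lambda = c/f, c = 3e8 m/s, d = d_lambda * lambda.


lambda = c / f = 3.0000e+08 / 2.6299e+09 = 0.1140728 m
d = 0.40100 * 0.1140728 = 0.04574 m

0.04574 m


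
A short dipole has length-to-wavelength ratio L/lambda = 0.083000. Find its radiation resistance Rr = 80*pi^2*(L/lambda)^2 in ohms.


Rr = 80 * pi^2 * (0.083000)^2 = 80 * 9.869604 * 6.889000e-03 = 5.439 ohm

5.439 ohm


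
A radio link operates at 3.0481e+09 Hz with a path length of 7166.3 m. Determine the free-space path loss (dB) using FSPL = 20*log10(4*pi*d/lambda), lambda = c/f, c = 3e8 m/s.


lambda = c / f = 3.0000e+08 / 3.0481e+09 = 0.09842197 m
FSPL = 20 * log10(4*pi*7166.3/0.09842197) = 119.2 dB

119.2 dB


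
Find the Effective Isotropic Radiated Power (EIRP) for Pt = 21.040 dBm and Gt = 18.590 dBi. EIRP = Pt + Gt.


EIRP = Pt + Gt = 21.040 + 18.590 = 39.63 dBm

39.63 dBm


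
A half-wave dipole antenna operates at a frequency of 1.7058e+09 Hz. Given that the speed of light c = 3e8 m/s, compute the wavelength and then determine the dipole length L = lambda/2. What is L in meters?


lambda = c / f = 3.0000e+08 / 1.7058e+09 = 0.1758706 m
L = lambda / 2 = 0.1758706 / 2 = 0.08794 m

0.08794 m


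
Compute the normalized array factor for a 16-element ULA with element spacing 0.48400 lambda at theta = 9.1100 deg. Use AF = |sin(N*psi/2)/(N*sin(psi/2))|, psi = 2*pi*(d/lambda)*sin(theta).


psi = 2*pi*0.48400*sin(9.1100 deg) = 0.4814925 rad
AF = |sin(16*0.4814925/2) / (16*sin(0.4814925/2))| = 0.1709

0.1709


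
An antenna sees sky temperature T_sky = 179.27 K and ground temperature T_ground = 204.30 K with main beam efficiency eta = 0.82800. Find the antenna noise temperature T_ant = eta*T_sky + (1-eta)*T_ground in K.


T_ant = 0.82800 * 179.27 + (1 - 0.82800) * 204.30 = 183.6 K

183.6 K


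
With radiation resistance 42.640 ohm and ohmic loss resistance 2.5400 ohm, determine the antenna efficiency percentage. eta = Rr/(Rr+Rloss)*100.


eta = 42.640 / (42.640 + 2.5400) * 100 = 94.38%

94.38%


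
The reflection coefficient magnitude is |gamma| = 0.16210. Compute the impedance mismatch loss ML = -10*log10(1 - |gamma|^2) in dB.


ML = -10 * log10(1 - 0.16210^2) = -10 * log10(0.97372359) = 0.1156 dB

0.1156 dB


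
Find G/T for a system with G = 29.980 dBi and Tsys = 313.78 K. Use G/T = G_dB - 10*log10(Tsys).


G/T = 29.980 - 10*log10(313.78) = 29.980 - 24.96625 = 5.014 dB/K

5.014 dB/K


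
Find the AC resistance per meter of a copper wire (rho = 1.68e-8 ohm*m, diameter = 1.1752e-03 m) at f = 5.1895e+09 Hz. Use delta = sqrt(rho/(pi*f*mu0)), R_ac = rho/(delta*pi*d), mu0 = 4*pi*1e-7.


delta = sqrt(1.68e-8 / (pi * 5.1895e+09 * 4*pi*1e-7)) = 9.055491e-07 m
R_ac = 1.68e-8 / (9.055491e-07 * pi * 1.1752e-03) = 5.025 ohm/m

5.025 ohm/m


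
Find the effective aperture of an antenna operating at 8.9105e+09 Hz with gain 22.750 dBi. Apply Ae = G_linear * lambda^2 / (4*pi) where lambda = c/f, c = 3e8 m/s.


lambda = c / f = 3.0000e+08 / 8.9105e+09 = 0.03366814 m
G_linear = 10^(22.750/10) = 188.3649
Ae = G_linear * lambda^2 / (4*pi) = 188.3649 * 0.03366814^2 / (4*pi) = 0.01699 m^2

0.01699 m^2


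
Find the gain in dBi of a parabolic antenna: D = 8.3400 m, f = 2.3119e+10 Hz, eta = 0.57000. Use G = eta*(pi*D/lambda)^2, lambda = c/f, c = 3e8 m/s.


lambda = c / f = 3.0000e+08 / 2.3119e+10 = 0.01297634 m
G_linear = 0.57000 * (pi * 8.3400 / 0.01297634)^2 = 2.323819e+06
G_dBi = 10 * log10(2.323819e+06) = 63.66 dBi

63.66 dBi


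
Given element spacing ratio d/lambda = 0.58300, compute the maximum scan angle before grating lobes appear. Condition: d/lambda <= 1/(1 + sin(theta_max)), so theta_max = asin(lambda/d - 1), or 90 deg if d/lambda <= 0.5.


lambda/d - 1 = 1/0.58300 - 1 = 0.7152659
theta_max = asin(0.7152659) = 45.66 deg

45.66 deg


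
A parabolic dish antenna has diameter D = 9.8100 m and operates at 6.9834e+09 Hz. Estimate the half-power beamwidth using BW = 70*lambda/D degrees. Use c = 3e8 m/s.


lambda = c / f = 3.0000e+08 / 6.9834e+09 = 0.04295902 m
BW = 70 * 0.04295902 / 9.8100 = 0.3065 deg

0.3065 deg


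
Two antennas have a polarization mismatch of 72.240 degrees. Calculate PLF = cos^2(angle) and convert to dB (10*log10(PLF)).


PLF_linear = cos^2(72.240 deg) = 0.09304362
PLF_dB = 10 * log10(0.09304362) = -10.31 dB

-10.31 dB


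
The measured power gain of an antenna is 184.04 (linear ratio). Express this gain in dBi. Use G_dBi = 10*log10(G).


G_dBi = 10 * log10(184.04) = 22.65 dBi

22.65 dBi


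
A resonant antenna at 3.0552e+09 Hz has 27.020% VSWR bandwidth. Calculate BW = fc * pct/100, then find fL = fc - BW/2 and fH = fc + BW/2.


BW = 3.0552e+09 * 27.020/100 = 8.255150e+08 Hz
fL = 3.0552e+09 - 8.255150e+08/2 = 2.642e+09 Hz
fH = 3.0552e+09 + 8.255150e+08/2 = 3.468e+09 Hz

BW=8.255e+08 Hz, fL=2.642e+09 Hz, fH=3.468e+09 Hz


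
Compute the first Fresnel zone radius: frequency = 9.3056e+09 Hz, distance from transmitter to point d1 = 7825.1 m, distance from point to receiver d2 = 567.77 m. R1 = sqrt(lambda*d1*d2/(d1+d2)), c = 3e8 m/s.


lambda = c / f = 3.0000e+08 / 9.3056e+09 = 0.03223865 m
R1 = sqrt(0.03223865 * 7825.1 * 567.77 / (7825.1 + 567.77)) = 4.131 m

4.131 m


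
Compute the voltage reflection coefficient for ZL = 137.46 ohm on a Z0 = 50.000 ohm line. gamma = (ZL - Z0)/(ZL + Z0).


gamma = (137.46 - 50.000) / (137.46 + 50.000) = 0.4666

0.4666


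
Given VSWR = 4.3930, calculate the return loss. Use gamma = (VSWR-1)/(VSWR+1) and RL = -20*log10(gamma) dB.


gamma = (4.3930 - 1) / (4.3930 + 1) = 0.6291489
RL = -20 * log10(0.6291489) = 4.025 dB

4.025 dB


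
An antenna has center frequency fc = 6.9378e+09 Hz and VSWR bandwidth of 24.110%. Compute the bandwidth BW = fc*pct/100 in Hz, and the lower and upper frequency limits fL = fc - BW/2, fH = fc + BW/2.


BW = 6.9378e+09 * 24.110/100 = 1.672704e+09 Hz
fL = 6.9378e+09 - 1.672704e+09/2 = 6.101e+09 Hz
fH = 6.9378e+09 + 1.672704e+09/2 = 7.774e+09 Hz

BW=1.673e+09 Hz, fL=6.101e+09 Hz, fH=7.774e+09 Hz


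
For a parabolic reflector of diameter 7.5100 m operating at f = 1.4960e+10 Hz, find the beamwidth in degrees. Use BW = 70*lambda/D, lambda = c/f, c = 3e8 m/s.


lambda = c / f = 3.0000e+08 / 1.4960e+10 = 0.02005348 m
BW = 70 * 0.02005348 / 7.5100 = 0.1869 deg

0.1869 deg


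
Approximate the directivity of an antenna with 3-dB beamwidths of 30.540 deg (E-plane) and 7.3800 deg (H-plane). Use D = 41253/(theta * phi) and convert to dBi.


D_linear = 41253 / (30.540 * 7.3800) = 183.0333
D_dBi = 10 * log10(183.0333) = 22.63 dBi

22.63 dBi


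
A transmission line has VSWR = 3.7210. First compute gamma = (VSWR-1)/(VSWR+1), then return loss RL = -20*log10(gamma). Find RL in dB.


gamma = (3.7210 - 1) / (3.7210 + 1) = 0.5763609
RL = -20 * log10(0.5763609) = 4.786 dB

4.786 dB


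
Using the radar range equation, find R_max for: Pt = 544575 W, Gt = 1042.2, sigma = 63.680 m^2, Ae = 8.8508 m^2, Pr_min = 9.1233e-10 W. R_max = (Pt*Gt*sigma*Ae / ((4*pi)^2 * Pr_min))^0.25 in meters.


R^4 = 544575*1042.2*63.680*8.8508 / ((4*pi)^2 * 9.1233e-10) = 2.220356e+18
R_max = 2.220356e+18^0.25 = 38602 m

38602 m
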